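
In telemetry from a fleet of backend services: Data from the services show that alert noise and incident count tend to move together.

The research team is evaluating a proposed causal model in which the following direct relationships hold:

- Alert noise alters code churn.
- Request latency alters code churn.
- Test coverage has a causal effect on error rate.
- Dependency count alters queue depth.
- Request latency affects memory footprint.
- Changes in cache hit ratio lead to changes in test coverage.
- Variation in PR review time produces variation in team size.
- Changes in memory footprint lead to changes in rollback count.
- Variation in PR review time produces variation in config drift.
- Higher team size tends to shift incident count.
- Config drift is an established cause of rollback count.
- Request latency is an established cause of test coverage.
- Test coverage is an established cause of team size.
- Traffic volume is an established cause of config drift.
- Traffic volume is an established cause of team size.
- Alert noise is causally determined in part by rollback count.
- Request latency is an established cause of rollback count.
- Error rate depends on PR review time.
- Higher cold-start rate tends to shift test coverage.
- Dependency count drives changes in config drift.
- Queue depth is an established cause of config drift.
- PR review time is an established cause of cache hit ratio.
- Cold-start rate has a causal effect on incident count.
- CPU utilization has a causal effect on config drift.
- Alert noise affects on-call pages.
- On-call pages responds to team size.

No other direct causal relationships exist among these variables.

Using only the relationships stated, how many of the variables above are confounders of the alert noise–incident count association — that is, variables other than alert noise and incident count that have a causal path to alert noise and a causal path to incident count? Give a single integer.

The common causes are: PR review time (to alert noise via PR review time → config drift → rollback count → alert noise; to incident count via PR review time → team size → incident count); request latency (to alert noise via request latency → rollback count → alert noise; to incident count via request latency → test coverage → team size → incident count); traffic volume (to alert noise via traffic volume → config drift → rollback count → alert noise; to incident count via traffic volume → team size → incident count).
Every other variable lacks a causal path to at least one of alert noise and incident count.

3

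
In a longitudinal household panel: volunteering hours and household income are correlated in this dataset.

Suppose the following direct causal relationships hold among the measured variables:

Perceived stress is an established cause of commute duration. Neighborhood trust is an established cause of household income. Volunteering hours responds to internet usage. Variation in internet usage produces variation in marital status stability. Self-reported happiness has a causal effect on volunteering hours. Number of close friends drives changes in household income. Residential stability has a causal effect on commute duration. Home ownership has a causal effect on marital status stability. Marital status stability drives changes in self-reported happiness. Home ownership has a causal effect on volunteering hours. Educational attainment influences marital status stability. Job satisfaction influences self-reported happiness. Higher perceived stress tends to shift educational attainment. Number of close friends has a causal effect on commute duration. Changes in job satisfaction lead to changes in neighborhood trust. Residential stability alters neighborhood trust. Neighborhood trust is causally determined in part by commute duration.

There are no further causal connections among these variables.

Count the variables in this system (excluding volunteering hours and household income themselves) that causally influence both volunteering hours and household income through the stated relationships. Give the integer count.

The common causes are: job satisfaction (to volunteering hours via job satisfaction → self-reported happiness → volunteering hours; to household income via job satisfaction → neighborhood trust → household income); perceived stress (to volunteering hours via perceived stress → educational attainment → marital status stability → self-reported happiness → volunteering hours; to household income via perceived stress → commute duration → neighborhood trust → household income).
Every other variable lacks a causal path to at least one of volunteering hours and household income.

2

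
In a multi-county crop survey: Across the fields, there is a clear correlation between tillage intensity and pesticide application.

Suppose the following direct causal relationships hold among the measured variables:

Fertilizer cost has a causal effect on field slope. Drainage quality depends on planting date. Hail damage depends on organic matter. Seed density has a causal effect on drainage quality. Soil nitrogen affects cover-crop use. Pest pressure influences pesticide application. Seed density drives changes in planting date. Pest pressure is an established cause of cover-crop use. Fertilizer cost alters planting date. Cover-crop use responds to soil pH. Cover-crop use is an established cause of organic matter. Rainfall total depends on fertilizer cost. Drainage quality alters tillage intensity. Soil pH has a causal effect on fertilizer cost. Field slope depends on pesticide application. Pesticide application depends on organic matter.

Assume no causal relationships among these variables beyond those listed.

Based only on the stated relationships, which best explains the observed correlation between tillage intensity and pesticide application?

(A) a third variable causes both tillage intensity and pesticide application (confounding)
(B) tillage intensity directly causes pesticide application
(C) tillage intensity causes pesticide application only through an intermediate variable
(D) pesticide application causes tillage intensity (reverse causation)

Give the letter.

A

Soil pH causes tillage intensity (soil pH → fertilizer cost → planting date → drainage quality → tillage intensity) and pesticide application (soil pH → cover-crop use → organic matter → pesticide application) — a common cause creating the correlation.
There is no stated path from tillage intensity to pesticide application or from pesticide application to tillage intensity, so neither direct nor reverse causation applies.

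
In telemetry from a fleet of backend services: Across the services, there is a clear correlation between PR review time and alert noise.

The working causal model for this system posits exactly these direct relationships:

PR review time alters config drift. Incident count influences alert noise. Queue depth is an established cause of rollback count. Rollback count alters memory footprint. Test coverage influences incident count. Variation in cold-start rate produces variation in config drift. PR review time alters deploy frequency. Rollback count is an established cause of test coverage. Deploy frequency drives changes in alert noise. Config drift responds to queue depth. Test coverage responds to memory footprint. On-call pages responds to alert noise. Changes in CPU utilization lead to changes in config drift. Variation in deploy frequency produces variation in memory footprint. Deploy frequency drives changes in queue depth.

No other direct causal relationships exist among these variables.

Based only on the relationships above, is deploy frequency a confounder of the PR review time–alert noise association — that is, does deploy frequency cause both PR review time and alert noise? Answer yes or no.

Deploy frequency has no stated causal path to PR review time. A confounder must cause both variables, so deploy frequency does not qualify.

no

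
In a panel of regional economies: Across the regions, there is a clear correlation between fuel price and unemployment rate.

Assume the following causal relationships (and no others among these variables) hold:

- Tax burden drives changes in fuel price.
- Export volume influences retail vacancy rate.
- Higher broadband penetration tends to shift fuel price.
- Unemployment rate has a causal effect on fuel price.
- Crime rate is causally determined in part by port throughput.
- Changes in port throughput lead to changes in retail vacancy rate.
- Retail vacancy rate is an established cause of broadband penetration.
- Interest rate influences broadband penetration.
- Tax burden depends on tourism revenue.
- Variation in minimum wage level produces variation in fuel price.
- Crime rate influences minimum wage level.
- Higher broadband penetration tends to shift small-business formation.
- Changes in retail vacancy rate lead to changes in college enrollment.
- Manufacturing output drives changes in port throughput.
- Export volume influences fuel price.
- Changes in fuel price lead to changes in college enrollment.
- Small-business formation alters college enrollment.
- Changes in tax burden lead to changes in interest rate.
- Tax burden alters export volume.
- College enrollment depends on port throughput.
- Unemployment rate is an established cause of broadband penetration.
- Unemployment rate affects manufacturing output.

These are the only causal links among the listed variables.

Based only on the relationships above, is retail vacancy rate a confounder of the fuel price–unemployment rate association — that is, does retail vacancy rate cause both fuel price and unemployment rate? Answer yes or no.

Retail vacancy rate has no stated causal path to unemployment rate. A confounder must cause both variables, so retail vacancy rate does not qualify.

no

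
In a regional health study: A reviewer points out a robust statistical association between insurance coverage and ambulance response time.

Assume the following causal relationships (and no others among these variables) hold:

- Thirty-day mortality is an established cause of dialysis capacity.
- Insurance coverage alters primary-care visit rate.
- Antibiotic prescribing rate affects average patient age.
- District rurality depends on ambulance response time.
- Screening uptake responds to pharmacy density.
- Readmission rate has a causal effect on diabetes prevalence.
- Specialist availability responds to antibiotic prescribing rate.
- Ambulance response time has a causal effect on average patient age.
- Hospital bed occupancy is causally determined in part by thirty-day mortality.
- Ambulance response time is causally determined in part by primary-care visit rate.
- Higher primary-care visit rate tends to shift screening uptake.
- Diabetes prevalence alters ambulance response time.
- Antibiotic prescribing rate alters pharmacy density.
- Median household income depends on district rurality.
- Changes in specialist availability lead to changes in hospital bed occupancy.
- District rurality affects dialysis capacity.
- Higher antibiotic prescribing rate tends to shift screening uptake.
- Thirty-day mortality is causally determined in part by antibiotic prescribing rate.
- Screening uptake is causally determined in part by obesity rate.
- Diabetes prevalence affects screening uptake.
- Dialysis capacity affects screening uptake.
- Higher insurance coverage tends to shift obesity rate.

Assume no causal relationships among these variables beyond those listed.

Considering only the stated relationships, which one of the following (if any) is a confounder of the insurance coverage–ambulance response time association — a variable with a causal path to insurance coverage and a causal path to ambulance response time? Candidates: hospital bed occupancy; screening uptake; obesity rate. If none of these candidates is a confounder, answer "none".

none

None of the listed candidates has causal paths to both insurance coverage and ambulance response time in the stated relationships, so none is a common cause.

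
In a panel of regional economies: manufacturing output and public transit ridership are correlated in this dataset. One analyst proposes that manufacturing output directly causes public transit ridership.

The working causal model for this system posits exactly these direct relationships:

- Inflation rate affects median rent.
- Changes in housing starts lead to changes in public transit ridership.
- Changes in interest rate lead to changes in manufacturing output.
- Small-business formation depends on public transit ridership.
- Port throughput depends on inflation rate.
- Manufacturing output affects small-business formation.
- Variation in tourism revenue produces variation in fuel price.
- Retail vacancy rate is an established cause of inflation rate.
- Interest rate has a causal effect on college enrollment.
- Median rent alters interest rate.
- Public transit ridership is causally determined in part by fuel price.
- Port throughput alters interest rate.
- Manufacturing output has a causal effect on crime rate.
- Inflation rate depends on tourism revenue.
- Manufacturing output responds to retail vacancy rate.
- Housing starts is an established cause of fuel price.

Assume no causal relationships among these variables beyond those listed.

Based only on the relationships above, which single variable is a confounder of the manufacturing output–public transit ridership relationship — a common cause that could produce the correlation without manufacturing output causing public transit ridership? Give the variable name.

tourism revenue

Tourism revenue has a causal path to manufacturing output (tourism revenue → inflation rate → median rent → interest rate → manufacturing output) and a separate causal path to public transit ridership (tourism revenue → fuel price → public transit ridership), so it is a common cause of both.
No stated relationship gives manufacturing output a causal route to public transit ridership, so the correlation is explained by the shared upstream cause rather than a direct effect.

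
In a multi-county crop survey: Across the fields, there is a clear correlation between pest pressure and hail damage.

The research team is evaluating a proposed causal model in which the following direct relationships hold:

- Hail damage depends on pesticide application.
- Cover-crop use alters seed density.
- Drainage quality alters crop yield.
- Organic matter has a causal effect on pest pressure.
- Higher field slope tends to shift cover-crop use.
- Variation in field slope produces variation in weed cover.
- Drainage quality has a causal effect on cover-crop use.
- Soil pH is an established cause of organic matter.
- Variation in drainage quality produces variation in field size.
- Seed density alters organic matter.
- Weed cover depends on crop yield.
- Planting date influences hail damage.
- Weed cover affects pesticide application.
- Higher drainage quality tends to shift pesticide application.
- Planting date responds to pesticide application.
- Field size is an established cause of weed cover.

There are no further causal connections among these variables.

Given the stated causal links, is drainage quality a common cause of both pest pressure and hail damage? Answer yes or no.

Drainage quality has a causal path to pest pressure (drainage quality → cover-crop use → seed density → organic matter → pest pressure) and to hail damage (drainage quality → pesticide application → hail damage), so it is a common cause of both — a confounder.

yes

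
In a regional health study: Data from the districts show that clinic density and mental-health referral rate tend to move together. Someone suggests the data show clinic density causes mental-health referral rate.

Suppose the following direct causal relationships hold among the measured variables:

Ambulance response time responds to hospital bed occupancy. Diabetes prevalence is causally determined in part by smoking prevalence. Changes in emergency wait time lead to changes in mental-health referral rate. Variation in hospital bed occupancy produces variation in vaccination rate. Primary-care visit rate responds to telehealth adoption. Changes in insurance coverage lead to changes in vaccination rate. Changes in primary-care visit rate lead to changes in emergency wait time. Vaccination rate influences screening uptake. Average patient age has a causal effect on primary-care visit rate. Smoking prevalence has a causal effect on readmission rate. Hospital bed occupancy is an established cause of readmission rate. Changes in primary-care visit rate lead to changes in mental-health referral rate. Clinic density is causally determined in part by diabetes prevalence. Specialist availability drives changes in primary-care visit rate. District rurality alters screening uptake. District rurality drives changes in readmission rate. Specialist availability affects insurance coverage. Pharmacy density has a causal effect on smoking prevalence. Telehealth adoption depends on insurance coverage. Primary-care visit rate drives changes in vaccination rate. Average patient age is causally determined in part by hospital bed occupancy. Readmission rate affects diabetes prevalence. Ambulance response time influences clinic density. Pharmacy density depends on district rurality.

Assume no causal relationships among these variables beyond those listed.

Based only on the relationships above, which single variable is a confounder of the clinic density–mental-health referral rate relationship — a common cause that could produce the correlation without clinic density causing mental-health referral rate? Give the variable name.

hospital bed occupancy

Hospital bed occupancy has a causal path to clinic density (hospital bed occupancy → ambulance response time → clinic density) and a separate causal path to mental-health referral rate (hospital bed occupancy → average patient age → primary-care visit rate → mental-health referral rate), so it is a common cause of both.
No stated relationship gives clinic density a causal route to mental-health referral rate, so the correlation is explained by the shared upstream cause rather than a direct effect.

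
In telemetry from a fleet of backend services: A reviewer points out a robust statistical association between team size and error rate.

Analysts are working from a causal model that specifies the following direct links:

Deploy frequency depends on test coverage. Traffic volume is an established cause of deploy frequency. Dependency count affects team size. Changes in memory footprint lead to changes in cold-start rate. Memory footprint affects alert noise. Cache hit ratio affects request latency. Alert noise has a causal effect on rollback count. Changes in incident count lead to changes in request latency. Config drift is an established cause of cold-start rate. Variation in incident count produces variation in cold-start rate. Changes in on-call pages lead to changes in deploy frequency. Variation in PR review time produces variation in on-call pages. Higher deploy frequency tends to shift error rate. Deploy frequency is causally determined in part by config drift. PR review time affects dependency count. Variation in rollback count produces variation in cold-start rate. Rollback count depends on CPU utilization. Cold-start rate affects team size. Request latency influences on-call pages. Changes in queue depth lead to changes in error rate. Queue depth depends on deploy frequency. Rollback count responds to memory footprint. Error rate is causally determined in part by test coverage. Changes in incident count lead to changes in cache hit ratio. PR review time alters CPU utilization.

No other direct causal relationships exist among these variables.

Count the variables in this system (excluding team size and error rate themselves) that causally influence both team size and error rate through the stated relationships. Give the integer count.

3

The common causes are: PR review time (to team size via PR review time → dependency count → team size; to error rate via PR review time → on-call pages → deploy frequency → error rate); config drift (to team size via config drift → cold-start rate → team size; to error rate via config drift → deploy frequency → error rate); incident count (to team size via incident count → cold-start rate → team size; to error rate via incident count → request latency → on-call pages → deploy frequency → error rate).
Every other variable lacks a causal path to at least one of team size and error rate.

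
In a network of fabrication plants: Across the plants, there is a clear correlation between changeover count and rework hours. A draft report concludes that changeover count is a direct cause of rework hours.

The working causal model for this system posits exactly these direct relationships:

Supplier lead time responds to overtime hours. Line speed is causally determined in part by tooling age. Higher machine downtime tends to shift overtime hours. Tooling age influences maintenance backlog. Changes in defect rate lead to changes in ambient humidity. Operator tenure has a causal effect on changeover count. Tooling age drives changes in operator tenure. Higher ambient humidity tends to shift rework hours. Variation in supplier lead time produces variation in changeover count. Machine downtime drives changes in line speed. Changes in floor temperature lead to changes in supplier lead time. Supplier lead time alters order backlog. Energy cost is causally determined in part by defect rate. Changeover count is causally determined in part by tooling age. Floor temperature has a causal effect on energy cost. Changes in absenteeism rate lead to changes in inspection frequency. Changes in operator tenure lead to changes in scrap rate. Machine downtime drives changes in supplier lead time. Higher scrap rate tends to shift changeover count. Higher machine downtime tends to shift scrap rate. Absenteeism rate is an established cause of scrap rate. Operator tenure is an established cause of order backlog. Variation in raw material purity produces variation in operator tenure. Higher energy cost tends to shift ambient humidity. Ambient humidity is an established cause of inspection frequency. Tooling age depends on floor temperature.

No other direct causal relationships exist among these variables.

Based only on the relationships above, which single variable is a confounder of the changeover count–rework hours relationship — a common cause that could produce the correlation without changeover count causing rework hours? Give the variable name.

Floor temperature has a causal path to changeover count (floor temperature → tooling age → changeover count) and a separate causal path to rework hours (floor temperature → energy cost → ambient humidity → rework hours), so it is a common cause of both.
No stated relationship gives changeover count a causal route to rework hours, so the correlation is explained by the shared upstream cause rather than a direct effect.

floor temperature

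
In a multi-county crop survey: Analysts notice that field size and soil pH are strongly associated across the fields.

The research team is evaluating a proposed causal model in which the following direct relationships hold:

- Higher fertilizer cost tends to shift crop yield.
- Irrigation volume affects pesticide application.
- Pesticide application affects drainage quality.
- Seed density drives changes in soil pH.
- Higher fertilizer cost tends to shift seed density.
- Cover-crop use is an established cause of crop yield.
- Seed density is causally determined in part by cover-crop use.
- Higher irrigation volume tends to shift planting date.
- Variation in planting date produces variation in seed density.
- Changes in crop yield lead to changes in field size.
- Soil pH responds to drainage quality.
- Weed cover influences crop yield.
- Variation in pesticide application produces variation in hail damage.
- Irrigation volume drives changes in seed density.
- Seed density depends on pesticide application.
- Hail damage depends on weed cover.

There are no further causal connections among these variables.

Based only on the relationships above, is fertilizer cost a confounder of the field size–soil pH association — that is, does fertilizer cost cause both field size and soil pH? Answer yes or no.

yes

Fertilizer cost has a causal path to field size (fertilizer cost → crop yield → field size) and to soil pH (fertilizer cost → seed density → soil pH), so it is a common cause of both — a confounder.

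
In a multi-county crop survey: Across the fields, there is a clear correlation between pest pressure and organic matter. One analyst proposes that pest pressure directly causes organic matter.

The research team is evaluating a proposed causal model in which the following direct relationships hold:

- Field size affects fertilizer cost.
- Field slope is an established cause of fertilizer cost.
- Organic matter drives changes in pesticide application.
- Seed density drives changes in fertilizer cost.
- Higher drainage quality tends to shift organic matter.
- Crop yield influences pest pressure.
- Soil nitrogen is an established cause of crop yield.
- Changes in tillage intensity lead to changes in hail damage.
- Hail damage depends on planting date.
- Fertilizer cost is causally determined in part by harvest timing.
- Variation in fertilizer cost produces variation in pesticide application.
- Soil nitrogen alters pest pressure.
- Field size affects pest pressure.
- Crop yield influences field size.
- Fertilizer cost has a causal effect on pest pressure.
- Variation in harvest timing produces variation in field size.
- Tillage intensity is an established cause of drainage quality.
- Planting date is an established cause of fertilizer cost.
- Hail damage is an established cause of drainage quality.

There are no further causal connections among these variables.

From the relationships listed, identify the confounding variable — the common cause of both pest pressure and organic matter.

Planting date has a causal path to pest pressure (planting date → fertilizer cost → pest pressure) and a separate causal path to organic matter (planting date → hail damage → drainage quality → organic matter), so it is a common cause of both.
No stated relationship gives pest pressure a causal route to organic matter, so the correlation is explained by the shared upstream cause rather than a direct effect.

planting date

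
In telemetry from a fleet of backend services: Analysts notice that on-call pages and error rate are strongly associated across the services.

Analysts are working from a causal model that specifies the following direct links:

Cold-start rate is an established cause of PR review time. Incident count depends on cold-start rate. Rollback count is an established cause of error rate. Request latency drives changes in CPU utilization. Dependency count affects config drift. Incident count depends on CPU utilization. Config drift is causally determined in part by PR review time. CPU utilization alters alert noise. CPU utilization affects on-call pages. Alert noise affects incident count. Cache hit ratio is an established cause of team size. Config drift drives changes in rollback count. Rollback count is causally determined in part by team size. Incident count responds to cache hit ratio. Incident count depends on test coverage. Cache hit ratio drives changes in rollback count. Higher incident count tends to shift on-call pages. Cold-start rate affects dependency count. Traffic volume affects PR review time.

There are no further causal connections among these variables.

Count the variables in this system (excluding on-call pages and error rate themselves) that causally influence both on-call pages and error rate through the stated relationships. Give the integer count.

2

The common causes are: cache hit ratio (to on-call pages via cache hit ratio → incident count → on-call pages; to error rate via cache hit ratio → rollback count → error rate); cold-start rate (to on-call pages via cold-start rate → incident count → on-call pages; to error rate via cold-start rate → PR review time → config drift → rollback count → error rate).
Every other variable lacks a causal path to at least one of on-call pages and error rate.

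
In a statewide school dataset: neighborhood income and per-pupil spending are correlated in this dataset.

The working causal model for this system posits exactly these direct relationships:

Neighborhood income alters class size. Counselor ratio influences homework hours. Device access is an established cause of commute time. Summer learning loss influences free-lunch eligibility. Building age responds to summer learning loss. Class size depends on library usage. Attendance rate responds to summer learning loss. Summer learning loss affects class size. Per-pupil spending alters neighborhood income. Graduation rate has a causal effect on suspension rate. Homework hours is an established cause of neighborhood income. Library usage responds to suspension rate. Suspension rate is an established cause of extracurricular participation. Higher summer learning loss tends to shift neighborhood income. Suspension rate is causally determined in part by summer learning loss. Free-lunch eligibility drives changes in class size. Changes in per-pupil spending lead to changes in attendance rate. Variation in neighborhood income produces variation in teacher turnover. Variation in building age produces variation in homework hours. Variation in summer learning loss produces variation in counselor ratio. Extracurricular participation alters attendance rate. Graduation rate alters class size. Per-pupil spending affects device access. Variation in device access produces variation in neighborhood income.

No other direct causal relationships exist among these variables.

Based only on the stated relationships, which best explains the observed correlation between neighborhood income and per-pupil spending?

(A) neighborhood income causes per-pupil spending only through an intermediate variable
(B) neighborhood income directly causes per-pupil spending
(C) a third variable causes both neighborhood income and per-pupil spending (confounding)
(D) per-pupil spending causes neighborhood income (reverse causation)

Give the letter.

The stated link runs per-pupil spending → neighborhood income; neighborhood income has no causal path to per-pupil spending. No variable causes both, so confounding is ruled out. The correlation reflects reverse causation.

D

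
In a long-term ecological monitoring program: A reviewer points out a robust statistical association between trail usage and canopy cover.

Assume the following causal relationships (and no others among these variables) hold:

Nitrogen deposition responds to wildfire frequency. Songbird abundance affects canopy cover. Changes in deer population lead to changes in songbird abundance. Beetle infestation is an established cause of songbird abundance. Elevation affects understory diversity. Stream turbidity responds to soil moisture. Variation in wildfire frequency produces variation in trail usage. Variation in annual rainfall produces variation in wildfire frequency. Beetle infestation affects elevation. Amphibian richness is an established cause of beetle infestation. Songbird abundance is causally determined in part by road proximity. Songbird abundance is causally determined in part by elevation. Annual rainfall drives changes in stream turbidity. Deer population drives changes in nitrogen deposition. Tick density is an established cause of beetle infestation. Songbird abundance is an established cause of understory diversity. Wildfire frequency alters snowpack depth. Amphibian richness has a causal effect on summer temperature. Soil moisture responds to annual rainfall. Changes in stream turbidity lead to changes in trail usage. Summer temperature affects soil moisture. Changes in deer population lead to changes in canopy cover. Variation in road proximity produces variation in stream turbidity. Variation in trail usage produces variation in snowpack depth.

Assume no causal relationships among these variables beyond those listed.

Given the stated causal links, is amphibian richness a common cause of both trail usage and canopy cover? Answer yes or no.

yes

Amphibian richness has a causal path to trail usage (amphibian richness → summer temperature → soil moisture → stream turbidity → trail usage) and to canopy cover (amphibian richness → beetle infestation → songbird abundance → canopy cover), so it is a common cause of both — a confounder.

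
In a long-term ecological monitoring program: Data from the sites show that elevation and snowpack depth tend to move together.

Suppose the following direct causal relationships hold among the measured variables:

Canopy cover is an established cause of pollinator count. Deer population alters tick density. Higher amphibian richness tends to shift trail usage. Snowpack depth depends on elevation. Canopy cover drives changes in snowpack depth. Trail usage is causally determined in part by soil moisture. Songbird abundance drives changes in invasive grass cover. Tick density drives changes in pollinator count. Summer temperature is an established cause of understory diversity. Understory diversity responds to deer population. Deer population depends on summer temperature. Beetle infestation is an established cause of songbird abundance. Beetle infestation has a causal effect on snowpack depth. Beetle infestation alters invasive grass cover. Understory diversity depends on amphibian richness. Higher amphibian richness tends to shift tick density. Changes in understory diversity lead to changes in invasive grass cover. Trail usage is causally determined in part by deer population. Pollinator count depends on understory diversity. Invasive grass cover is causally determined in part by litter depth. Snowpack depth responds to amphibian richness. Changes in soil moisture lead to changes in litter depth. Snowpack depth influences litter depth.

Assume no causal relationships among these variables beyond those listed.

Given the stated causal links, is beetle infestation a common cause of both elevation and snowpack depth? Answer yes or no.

no

Beetle infestation has no stated causal path to elevation. A confounder must cause both variables, so beetle infestation does not qualify.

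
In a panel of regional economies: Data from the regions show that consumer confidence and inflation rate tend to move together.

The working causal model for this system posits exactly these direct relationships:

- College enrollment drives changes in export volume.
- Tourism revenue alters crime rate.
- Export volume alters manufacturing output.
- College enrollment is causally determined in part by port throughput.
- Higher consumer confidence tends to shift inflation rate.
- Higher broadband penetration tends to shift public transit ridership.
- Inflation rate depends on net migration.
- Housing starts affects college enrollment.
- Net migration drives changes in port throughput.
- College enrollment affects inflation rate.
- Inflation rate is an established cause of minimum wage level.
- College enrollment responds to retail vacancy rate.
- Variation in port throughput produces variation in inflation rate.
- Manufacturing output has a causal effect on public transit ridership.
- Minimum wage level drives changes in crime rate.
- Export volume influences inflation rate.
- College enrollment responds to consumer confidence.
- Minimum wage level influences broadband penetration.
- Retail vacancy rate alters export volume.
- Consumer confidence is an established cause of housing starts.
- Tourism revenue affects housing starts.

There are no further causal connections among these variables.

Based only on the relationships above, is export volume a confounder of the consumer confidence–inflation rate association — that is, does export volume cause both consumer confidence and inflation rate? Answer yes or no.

Export volume has no stated causal path to consumer confidence. A confounder must cause both variables, so export volume does not qualify.

no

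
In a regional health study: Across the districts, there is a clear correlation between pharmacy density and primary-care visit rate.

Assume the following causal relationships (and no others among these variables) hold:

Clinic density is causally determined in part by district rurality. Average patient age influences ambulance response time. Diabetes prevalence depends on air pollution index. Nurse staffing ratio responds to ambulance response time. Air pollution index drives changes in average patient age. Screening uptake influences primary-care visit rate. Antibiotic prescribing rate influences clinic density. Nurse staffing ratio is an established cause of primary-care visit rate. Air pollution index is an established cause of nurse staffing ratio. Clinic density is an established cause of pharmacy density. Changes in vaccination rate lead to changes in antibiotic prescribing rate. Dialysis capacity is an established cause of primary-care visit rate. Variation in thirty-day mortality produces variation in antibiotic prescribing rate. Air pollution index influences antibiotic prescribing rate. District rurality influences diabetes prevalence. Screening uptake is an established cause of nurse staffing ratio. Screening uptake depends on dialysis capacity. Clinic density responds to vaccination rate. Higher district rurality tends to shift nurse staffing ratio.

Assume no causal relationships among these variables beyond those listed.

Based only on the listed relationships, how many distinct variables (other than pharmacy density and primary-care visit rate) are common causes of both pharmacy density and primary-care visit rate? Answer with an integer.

2

The common causes are: air pollution index (to pharmacy density via air pollution index → antibiotic prescribing rate → clinic density → pharmacy density; to primary-care visit rate via air pollution index → nurse staffing ratio → primary-care visit rate); district rurality (to pharmacy density via district rurality → clinic density → pharmacy density; to primary-care visit rate via district rurality → nurse staffing ratio → primary-care visit rate).
Every other variable lacks a causal path to at least one of pharmacy density and primary-care visit rate.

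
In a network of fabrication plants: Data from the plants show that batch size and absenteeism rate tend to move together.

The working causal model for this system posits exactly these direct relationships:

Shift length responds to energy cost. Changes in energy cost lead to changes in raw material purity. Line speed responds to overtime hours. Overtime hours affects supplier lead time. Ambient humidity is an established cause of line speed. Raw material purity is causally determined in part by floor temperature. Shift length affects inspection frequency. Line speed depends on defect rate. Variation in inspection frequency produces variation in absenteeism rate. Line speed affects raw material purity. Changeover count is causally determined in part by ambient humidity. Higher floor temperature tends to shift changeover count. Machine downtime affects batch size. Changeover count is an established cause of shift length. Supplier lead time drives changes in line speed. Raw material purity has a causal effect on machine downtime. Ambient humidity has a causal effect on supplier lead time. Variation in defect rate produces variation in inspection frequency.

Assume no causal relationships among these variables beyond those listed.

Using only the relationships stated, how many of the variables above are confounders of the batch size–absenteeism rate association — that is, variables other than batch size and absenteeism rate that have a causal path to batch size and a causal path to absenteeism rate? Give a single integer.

4

The common causes are: ambient humidity (to batch size via ambient humidity → line speed → raw material purity → machine downtime → batch size; to absenteeism rate via ambient humidity → changeover count → shift length → inspection frequency → absenteeism rate); defect rate (to batch size via defect rate → line speed → raw material purity → machine downtime → batch size; to absenteeism rate via defect rate → inspection frequency → absenteeism rate); energy cost (to batch size via energy cost → raw material purity → machine downtime → batch size; to absenteeism rate via energy cost → shift length → inspection frequency → absenteeism rate); floor temperature (to batch size via floor temperature → raw material purity → machine downtime → batch size; to absenteeism rate via floor temperature → changeover count → shift length → inspection frequency → absenteeism rate).
Every other variable lacks a causal path to at least one of batch size and absenteeism rate.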